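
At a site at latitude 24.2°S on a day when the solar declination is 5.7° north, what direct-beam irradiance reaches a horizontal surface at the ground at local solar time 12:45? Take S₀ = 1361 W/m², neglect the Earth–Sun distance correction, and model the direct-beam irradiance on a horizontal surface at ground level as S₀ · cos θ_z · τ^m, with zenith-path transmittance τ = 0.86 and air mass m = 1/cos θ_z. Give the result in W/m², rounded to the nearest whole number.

Hour angle H = 15° × (12.75 − 12) = 11.25°.
With φ = -24.2°, δ = 5.7°, H = 11.25°: sin φ sin δ = -0.0407, cos φ cos δ cos H = 0.8902, so cos θ_z = 0.8495.
Air mass m = 1/cos θ_z = 1/0.8495 = 1.177; τ^m = 0.86^1.177 = 0.8373.
Surface direct beam = 1361 × 0.8495 × 0.8373 = 968.06 W/m².

968 W/m²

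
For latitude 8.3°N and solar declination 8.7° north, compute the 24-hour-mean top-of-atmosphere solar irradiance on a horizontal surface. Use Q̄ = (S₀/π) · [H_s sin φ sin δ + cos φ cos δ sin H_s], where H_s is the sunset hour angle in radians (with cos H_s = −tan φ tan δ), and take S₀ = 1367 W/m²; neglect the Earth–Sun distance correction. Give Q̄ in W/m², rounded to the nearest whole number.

441 W/m²

The sunset hour angle satisfies cos H_s = −tan φ tan δ = -0.0223, giving H_s = 91.28°. In radians, H_s = 1.5931.
H_s sin φ sin δ = 1.5931 × 0.1444 × 0.1513 = 0.0348.
cos φ cos δ sin H_s = 0.9895 × 0.9885 × 0.9998 = 0.9779.
Q̄ = (1367/π) × (0.0348 + 0.9779) = 435.13 × 1.0127 = 440.66 W/m².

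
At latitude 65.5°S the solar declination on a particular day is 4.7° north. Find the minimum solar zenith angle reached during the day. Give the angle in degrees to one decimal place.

At local solar noon the hour angle is zero, so the zenith angle is |φ − δ| = |-65.5° − (4.7°)| = 70.2°.

70.2°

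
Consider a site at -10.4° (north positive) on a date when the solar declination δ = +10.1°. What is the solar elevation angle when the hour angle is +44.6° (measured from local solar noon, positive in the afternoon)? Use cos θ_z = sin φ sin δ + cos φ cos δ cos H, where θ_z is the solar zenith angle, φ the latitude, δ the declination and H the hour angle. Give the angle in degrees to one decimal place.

41.1°

cos θ_z = sin φ sin δ + cos φ cos δ cos H = (-0.1805)(0.1754) + (0.9836)(0.9845)(0.7120) = 0.6578.
θ_z = arccos(0.6578) = 48.87°, so the elevation is 90° − 48.87° = 41.13°.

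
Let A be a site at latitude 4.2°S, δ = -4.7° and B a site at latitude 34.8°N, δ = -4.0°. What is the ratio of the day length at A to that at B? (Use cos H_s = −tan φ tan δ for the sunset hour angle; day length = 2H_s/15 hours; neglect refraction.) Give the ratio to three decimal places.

1.036

A: H_s = arccos(−tan -4.2° · tan -4.7°) = 90.35°, so 2H_s/15 = 12.0467 h.
B: H_s = arccos(−tan 34.8° · tan -4.0°) = 87.21°, so 2H_s/15 = 11.6280 h.
Ratio A/B = 12.0467 / 11.6280 = 1.0360.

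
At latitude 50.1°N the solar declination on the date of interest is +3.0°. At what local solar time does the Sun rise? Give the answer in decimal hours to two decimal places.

cos H_s = −tan(50.1°) · tan(3.0°) = -0.0627, so H_s = arccos(-0.0627) = 93.59°.
Sunrise is at 12 − H_s/15 = 12 − 6.239 = 5.761 h local solar time.

5.76 h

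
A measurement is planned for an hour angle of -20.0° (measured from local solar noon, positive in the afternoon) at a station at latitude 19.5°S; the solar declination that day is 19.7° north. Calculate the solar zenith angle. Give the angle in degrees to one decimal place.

cos θ_z = sin φ sin δ + cos φ cos δ cos H = (-0.3338)(0.3371) + (0.9426)(0.9415)(0.9397) = 0.7214.
θ_z = arccos(0.7214) = 43.83°.

43.8°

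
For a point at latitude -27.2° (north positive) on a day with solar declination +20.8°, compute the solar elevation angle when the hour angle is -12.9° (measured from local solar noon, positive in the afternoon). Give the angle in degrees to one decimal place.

cos θ_z = sin(-27.2°) sin(20.8°) + cos(-27.2°) cos(20.8°) cos(-12.90°) = -0.1623 + 0.8105 = 0.6482.
θ_z = arccos(0.6482) = 49.59°, so the elevation is 90° − 49.59° = 40.41°.

40.4°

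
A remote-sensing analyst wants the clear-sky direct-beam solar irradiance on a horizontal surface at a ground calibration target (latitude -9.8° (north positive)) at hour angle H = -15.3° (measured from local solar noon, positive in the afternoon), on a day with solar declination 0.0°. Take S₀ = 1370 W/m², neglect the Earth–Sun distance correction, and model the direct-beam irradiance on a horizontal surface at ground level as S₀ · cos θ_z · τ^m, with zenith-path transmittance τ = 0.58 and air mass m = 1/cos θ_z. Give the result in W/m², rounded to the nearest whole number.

734 W/m²

With φ = -9.8°, δ = 0.0°, H = -15.30°: sin φ sin δ = 0.0000, cos φ cos δ cos H = 0.9505, so cos θ_z = 0.9505.
Air mass m = 1/cos θ_z = 1/0.9505 = 1.052; τ^m = 0.58^1.052 = 0.5638.
Surface direct beam = 1370 × 0.9505 × 0.5638 = 734.17 W/m².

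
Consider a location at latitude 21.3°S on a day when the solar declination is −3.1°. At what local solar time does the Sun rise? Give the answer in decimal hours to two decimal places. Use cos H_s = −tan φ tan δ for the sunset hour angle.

The sunset hour angle satisfies cos H_s = −tan φ tan δ = -0.0211, giving H_s = 91.21°.
Sunrise is at 12 − H_s/15 = 12 − 6.081 = 5.919 h local solar time.

5.92 h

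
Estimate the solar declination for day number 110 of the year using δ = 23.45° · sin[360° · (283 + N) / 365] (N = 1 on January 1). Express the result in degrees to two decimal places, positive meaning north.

+10.87°

360 × (283 + 110) / 365 = 387.616°; sin(387.616°) = 0.4635.
δ = 23.45 × 0.4635 = 10.869° ≈ +10.87°.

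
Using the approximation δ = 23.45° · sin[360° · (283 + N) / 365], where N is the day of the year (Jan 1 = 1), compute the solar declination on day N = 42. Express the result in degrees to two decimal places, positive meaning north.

360 × (283 + 42) / 365 = 320.548°; sin(320.548°) = -0.6354.
δ = 23.45 × -0.6354 = -14.900° ≈ -14.90°.

-14.90°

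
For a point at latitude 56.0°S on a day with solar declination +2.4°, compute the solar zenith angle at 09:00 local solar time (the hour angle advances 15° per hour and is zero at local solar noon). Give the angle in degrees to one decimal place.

Hour angle H = 15° × (9 − 12) = -45.00°.
cos θ_z = sin φ sin δ + cos φ cos δ cos H = (-0.8290)(0.0419) + (0.5592)(0.9991)(0.7071) = 0.3603.
θ_z = arccos(0.3603) = 68.88°.

68.9°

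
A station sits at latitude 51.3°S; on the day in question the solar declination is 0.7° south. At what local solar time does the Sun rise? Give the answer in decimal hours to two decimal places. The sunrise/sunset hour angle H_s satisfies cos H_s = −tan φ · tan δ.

5.94 h

−tan φ tan δ = −(-1.2482)(-0.0122) = -0.0152; H_s = arccos(-0.0152) = 90.87°.
Sunrise is at 12 − H_s/15 = 12 − 6.058 = 5.942 h local solar time.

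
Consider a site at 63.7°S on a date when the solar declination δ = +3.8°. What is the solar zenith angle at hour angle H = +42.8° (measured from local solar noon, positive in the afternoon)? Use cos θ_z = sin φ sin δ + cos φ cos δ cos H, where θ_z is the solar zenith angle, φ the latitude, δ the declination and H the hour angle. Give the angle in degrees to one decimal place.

With φ = -63.7°, δ = 3.8°, H = 42.80°: sin φ sin δ = -0.0594, cos φ cos δ cos H = 0.3244, so cos θ_z = 0.2650.
θ_z = arccos(0.2650) = 74.63°.

74.6°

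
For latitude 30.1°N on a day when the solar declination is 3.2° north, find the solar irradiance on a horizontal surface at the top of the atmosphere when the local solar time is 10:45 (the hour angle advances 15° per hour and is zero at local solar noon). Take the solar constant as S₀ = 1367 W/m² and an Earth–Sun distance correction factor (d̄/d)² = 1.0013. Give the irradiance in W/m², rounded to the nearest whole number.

Hour angle H = 15° × (10.75 − 12) = -18.75°.
With φ = 30.1°, δ = 3.2°, H = -18.75°: sin φ sin δ = 0.0280, cos φ cos δ cos H = 0.8180, so cos θ_z = 0.8460.
Top-of-atmosphere irradiance = S₀ (d̄/d)² cos θ_z = 1367 × 1.0013 × 0.8460 = 1157.99 W/m².

1158 W/m²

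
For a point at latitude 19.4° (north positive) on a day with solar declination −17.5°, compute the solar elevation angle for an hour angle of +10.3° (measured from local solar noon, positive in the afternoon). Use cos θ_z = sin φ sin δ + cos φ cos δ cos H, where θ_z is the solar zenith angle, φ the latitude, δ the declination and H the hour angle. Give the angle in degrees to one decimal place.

51.7°

cos θ_z = sin φ sin δ + cos φ cos δ cos H = (0.3322)(-0.3007) + (0.9432)(0.9537)(0.9839) = 0.7852.
θ_z = arccos(0.7852) = 38.26°, so the elevation is 90° − 38.26° = 51.74°.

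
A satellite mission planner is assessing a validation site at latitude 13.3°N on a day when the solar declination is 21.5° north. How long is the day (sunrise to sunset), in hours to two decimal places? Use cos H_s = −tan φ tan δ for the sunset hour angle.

The sunset hour angle satisfies cos H_s = −tan φ tan δ = -0.0931, giving H_s = 95.34°.
Day length = 2 H_s / 15° h⁻¹ = 190.68° / 15 = 12.712 h.

12.71 hours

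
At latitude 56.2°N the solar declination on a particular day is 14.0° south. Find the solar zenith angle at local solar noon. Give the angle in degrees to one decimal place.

70.2°

At local solar noon the hour angle is zero, so the zenith angle is |φ − δ| = |56.2° − (-14.0°)| = 70.2°.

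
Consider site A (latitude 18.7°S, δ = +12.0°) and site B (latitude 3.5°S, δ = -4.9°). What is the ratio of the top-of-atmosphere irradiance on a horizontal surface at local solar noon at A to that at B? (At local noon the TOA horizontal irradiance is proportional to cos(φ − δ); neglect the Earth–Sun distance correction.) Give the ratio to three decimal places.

A: cos θ_z = cos(-18.7° − (12.0°)) = 0.8599.
B: cos θ_z = cos(-3.5° − (-4.9°)) = 0.9997.
Ratio A/B = 0.8599 / 0.9997 = 0.8602.

0.860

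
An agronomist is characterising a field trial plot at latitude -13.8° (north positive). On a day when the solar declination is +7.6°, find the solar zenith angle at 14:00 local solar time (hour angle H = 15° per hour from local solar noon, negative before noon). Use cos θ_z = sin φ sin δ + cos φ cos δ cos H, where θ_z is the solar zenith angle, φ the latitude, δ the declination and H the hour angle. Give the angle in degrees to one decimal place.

Hour angle H = 15° × (14 − 12) = 30.00°.
cos θ_z = sin φ sin δ + cos φ cos δ cos H = (-0.2385)(0.1323) + (0.9711)(0.9912)(0.8660) = 0.8020.
θ_z = arccos(0.8020) = 36.68°.

36.7°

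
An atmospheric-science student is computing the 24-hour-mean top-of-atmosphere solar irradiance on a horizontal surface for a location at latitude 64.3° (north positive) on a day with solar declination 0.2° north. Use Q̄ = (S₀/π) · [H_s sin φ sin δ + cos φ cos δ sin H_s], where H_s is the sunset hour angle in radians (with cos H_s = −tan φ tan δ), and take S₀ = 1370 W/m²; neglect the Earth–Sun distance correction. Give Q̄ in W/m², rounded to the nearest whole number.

191 W/m²

The sunset hour angle satisfies cos H_s = −tan φ tan δ = -0.0073, giving H_s = 90.42°. In radians, H_s = 1.5781.
H_s sin φ sin δ = 1.5781 × 0.9011 × 0.0035 = 0.0050.
cos φ cos δ sin H_s = 0.4337 × 1.0000 × 1.0000 = 0.4337.
Q̄ = (1370/π) × (0.0050 + 0.4337) = 436.08 × 0.4387 = 191.31 W/m².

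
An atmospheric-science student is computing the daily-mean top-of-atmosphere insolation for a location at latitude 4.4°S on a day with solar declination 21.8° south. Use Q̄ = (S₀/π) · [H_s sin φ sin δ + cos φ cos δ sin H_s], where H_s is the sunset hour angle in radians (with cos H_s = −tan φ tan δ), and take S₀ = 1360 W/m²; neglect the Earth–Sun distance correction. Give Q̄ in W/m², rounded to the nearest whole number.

cos H_s = −tan(-4.4°) · tan(-21.8°) = -0.0308, so H_s = arccos(-0.0308) = 91.76°. In radians, H_s = 1.6015.
H_s sin φ sin δ = 1.6015 × -0.0767 × -0.3714 = 0.0456.
cos φ cos δ sin H_s = 0.9971 × 0.9285 × 0.9995 = 0.9253.
Q̄ = (1360/π) × (0.0456 + 0.9253) = 432.90 × 0.9709 = 420.30 W/m².

420 W/m²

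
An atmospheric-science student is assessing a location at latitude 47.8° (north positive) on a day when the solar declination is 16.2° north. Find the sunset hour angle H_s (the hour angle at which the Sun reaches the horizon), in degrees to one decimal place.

The sunset hour angle satisfies cos H_s = −tan φ tan δ = -0.3204, giving H_s = 108.69°.

108.7°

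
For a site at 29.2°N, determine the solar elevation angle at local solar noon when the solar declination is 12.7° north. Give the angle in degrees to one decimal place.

At local solar noon the hour angle is zero, so the elevation is 90° − |φ − δ| = 90° − |29.2° − (12.7°)| = 90° − 16.5° = 73.5°.

73.5°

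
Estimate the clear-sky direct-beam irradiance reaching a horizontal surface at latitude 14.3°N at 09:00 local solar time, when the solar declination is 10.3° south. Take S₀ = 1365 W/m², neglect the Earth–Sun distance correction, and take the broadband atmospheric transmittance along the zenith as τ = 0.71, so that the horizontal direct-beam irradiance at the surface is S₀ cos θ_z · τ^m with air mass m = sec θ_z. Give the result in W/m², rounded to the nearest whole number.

Hour angle H = 15° × (9 − 12) = -45.00°.
With φ = 14.3°, δ = -10.3°, H = -45.00°: sin φ sin δ = -0.0442, cos φ cos δ cos H = 0.6742, so cos θ_z = 0.6300.
Air mass m = 1/cos θ_z = 1/0.6300 = 1.587; τ^m = 0.71^1.587 = 0.5807.
Surface direct beam = 1365 × 0.6300 × 0.5807 = 499.37 W/m².

499 W/m²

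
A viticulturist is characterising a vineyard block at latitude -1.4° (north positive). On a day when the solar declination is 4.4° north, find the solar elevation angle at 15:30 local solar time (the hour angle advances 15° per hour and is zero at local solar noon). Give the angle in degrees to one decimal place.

37.2°

Hour angle H = 15° × (15.5 − 12) = 52.50°.
cos θ_z = sin(-1.4°) sin(4.4°) + cos(-1.4°) cos(4.4°) cos(52.50°) = -0.0019 + 0.6068 = 0.6049.
θ_z = arccos(0.6049) = 52.78°, so the elevation is 90° − 52.78° = 37.22°.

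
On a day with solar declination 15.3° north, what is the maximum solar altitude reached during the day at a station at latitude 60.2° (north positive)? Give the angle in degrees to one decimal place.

45.1°

At local solar noon the hour angle is zero, so the elevation is 90° − |φ − δ| = 90° − |60.2° − (15.3°)| = 90° − 44.9° = 45.1°.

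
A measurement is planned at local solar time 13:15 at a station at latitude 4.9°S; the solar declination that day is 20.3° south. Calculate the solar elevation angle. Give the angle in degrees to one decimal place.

66.1°

Hour angle H = 15° × (13.25 − 12) = 18.75°.
With φ = -4.9°, δ = -20.3°, H = 18.75°: sin φ sin δ = 0.0296, cos φ cos δ cos H = 0.8849, so cos θ_z = 0.9145.
θ_z = arccos(0.9145) = 23.87°, so the elevation is 90° − 23.87° = 66.13°.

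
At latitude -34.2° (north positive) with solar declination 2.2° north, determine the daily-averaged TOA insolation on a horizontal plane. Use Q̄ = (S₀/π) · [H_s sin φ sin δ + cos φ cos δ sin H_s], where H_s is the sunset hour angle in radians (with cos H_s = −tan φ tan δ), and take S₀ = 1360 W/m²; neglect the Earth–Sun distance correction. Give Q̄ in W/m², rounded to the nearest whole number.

343 W/m²

The sunset hour angle satisfies cos H_s = −tan φ tan δ = 0.0261, giving H_s = 88.50°. In radians, H_s = 1.5446.
H_s sin φ sin δ = 1.5446 × -0.5621 × 0.0384 = -0.0333.
cos φ cos δ sin H_s = 0.8271 × 0.9993 × 0.9997 = 0.8263.
Q̄ = (1360/π) × (-0.0333 + 0.8263) = 432.90 × 0.7930 = 343.29 W/m².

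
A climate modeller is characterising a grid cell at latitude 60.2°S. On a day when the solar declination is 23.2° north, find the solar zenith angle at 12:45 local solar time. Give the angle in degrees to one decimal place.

83.9°

Hour angle H = 15° × (12.75 − 12) = 11.25°.
With φ = -60.2°, δ = 23.2°, H = 11.25°: sin φ sin δ = -0.3418, cos φ cos δ cos H = 0.4480, so cos θ_z = 0.1062.
θ_z = arccos(0.1062) = 83.90°.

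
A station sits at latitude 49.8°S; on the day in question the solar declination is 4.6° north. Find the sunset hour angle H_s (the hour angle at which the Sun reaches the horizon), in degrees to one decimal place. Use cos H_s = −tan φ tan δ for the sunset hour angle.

84.5°

The sunset hour angle satisfies cos H_s = −tan φ tan δ = 0.0952, giving H_s = 84.54°.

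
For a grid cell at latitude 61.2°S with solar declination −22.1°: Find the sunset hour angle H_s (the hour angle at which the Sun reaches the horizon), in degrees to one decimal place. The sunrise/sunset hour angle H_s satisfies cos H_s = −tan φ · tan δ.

137.6°

−tan φ tan δ = −(-1.8190)(-0.4061) = -0.7387; H_s = arccos(-0.7387) = 137.62°.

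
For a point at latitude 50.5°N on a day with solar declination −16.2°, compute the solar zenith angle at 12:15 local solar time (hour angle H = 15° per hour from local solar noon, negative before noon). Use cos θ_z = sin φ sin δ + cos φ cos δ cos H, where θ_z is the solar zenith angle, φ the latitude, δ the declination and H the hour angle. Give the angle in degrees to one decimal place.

Hour angle H = 15° × (12.25 − 12) = 3.75°.
With φ = 50.5°, δ = -16.2°, H = 3.75°: sin φ sin δ = -0.2153, cos φ cos δ cos H = 0.6095, so cos θ_z = 0.3942.
θ_z = arccos(0.3942) = 66.78°.

66.8°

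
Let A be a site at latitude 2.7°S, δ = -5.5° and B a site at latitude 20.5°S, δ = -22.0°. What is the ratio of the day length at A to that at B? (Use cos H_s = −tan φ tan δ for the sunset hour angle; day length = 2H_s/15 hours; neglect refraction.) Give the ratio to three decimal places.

0.915

A: H_s = arccos(−tan -2.7° · tan -5.5°) = 90.26°, so 2H_s/15 = 12.0347 h.
B: H_s = arccos(−tan -20.5° · tan -22.0°) = 98.69°, so 2H_s/15 = 13.1587 h.
Ratio A/B = 12.0347 / 13.1587 = 0.9146.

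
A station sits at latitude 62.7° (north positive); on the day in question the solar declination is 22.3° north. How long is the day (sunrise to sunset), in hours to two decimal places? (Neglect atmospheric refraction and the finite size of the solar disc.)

The sunset hour angle satisfies cos H_s = −tan φ tan δ = -0.7946, giving H_s = 142.62°.
Day length = 2 H_s / 15° h⁻¹ = 285.24° / 15 = 19.016 h.

19.02 hours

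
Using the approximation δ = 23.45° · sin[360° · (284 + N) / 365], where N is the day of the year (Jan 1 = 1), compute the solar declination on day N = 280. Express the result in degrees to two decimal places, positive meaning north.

-6.57°

360 × (284 + 280) / 365 = 556.274°; sin(556.274°) = -0.2802.
δ = 23.45 × -0.2802 = -6.571° ≈ -6.57°.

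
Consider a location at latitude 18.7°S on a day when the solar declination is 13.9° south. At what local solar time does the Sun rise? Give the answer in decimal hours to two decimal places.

The sunset hour angle satisfies cos H_s = −tan φ tan δ = -0.0838, giving H_s = 94.81°.
Sunrise is at 12 − H_s/15 = 12 − 6.321 = 5.679 h local solar time.

5.68 h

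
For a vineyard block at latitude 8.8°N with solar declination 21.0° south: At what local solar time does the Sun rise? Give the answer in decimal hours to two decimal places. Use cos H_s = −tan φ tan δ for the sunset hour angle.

cos H_s = −tan(8.8°) · tan(-21.0°) = 0.0594, so H_s = arccos(0.0594) = 86.59°.
Sunrise is at 12 − H_s/15 = 12 − 5.773 = 6.227 h local solar time.

6.23 h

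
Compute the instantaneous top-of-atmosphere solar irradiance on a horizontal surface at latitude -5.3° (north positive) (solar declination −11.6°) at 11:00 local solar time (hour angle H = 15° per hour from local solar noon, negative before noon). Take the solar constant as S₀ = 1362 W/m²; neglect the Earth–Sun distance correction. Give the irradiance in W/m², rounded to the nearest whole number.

Hour angle H = 15° × (11 − 12) = -15.00°.
With φ = -5.3°, δ = -11.6°, H = -15.00°: sin φ sin δ = 0.0186, cos φ cos δ cos H = 0.9422, so cos θ_z = 0.9608.
Top-of-atmosphere irradiance = S₀ cos θ_z = 1362 × 0.9608 = 1308.61 W/m².

1309 W/m²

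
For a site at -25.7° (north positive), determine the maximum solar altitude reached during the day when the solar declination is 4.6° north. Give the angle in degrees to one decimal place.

59.7°

At local solar noon the hour angle is zero, so the elevation is 90° − |φ − δ| = 90° − |-25.7° − (4.6°)| = 90° − 30.3° = 59.7°.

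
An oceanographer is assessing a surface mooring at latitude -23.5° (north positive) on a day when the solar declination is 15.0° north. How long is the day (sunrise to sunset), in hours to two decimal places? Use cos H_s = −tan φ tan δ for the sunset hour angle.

11.11 hours

The sunset hour angle satisfies cos H_s = −tan φ tan δ = 0.1165, giving H_s = 83.31°.
Day length = 2 H_s / 15° h⁻¹ = 166.62° / 15 = 11.108 h.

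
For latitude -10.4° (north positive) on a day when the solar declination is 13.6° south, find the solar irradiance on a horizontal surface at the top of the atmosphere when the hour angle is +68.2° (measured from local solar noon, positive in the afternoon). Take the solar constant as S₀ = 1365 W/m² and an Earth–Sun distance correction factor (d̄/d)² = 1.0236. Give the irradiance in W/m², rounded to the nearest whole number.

cos θ_z = sin φ sin δ + cos φ cos δ cos H = (-0.1805)(-0.2351) + (0.9836)(0.9720)(0.3714) = 0.3975.
Top-of-atmosphere irradiance = S₀ (d̄/d)² cos θ_z = 1365 × 1.0236 × 0.3975 = 555.39 W/m².

555 W/m²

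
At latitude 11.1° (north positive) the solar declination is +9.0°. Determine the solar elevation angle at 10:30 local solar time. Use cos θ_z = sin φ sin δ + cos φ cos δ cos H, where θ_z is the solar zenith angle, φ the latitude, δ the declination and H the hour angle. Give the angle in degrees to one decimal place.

Hour angle H = 15° × (10.5 − 12) = -22.50°.
cos θ_z = sin φ sin δ + cos φ cos δ cos H = (0.1925)(0.1564) + (0.9813)(0.9877)(0.9239) = 0.9256.
θ_z = arccos(0.9256) = 22.24°, so the elevation is 90° − 22.24° = 67.76°.

67.8°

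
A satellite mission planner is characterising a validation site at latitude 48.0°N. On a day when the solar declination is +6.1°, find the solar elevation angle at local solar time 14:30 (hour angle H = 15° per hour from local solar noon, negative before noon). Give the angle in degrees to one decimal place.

37.4°

Hour angle H = 15° × (14.5 − 12) = 37.50°.
cos θ_z = sin φ sin δ + cos φ cos δ cos H = (0.7431)(0.1063) + (0.6691)(0.9943)(0.7934) = 0.6068.
θ_z = arccos(0.6068) = 52.64°, so the elevation is 90° − 52.64° = 37.36°.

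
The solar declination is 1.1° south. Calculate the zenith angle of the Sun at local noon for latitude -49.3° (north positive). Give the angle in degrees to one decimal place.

48.2°

At local solar noon the hour angle is zero, so the zenith angle is |φ − δ| = |-49.3° − (-1.1°)| = 48.2°.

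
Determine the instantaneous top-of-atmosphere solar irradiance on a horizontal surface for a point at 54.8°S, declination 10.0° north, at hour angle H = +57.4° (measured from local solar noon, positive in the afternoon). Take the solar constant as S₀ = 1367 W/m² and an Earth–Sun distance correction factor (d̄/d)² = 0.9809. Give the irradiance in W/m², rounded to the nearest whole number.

220 W/m²

cos θ_z = sin(-54.8°) sin(10.0°) + cos(-54.8°) cos(10.0°) cos(57.40°) = -0.1419 + 0.3058 = 0.1639.
Top-of-atmosphere irradiance = S₀ (d̄/d)² cos θ_z = 1367 × 0.9809 × 0.1639 = 219.77 W/m².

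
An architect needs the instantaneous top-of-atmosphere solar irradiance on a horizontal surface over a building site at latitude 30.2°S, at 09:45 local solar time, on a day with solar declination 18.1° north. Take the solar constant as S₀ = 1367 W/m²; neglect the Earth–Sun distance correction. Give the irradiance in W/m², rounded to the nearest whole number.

Hour angle H = 15° × (9.75 − 12) = -33.75°.
cos θ_z = sin φ sin δ + cos φ cos δ cos H = (-0.5030)(0.3107) + (0.8643)(0.9505)(0.8315) = 0.5268.
Top-of-atmosphere irradiance = S₀ cos θ_z = 1367 × 0.5268 = 720.14 W/m².

720 W/m²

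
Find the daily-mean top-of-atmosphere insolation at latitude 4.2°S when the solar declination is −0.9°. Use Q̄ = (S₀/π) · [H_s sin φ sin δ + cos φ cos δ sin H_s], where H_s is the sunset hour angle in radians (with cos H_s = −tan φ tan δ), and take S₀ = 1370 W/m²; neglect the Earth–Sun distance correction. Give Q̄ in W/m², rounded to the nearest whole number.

cos H_s = −tan(-4.2°) · tan(-0.9°) = -0.0012, so H_s = arccos(-0.0012) = 90.07°. In radians, H_s = 1.5720.
H_s sin φ sin δ = 1.5720 × -0.0732 × -0.0157 = 0.0018.
cos φ cos δ sin H_s = 0.9973 × 0.9999 × 1.0000 = 0.9972.
Q̄ = (1370/π) × (0.0018 + 0.9972) = 436.08 × 0.9990 = 435.64 W/m².

436 W/m²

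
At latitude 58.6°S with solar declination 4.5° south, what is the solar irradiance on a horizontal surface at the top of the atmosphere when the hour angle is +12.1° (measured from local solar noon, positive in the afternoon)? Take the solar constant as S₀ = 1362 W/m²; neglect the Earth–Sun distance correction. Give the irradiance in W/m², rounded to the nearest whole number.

783 W/m²

With φ = -58.6°, δ = -4.5°, H = 12.10°: sin φ sin δ = 0.0670, cos φ cos δ cos H = 0.5079, so cos θ_z = 0.5749.
Top-of-atmosphere irradiance = S₀ cos θ_z = 1362 × 0.5749 = 783.01 W/m².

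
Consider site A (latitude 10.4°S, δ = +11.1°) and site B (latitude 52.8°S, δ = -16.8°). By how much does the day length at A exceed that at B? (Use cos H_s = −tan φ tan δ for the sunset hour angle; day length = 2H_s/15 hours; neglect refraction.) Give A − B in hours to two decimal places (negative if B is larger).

-3.40 h

A: H_s = arccos(−tan -10.4° · tan 11.1°) = 87.94°, so 2H_s/15 = 11.7253 h.
B: H_s = arccos(−tan -52.8° · tan -16.8°) = 113.44°, so 2H_s/15 = 15.1253 h.
A − B = 11.7253 − 15.1253 = -3.4000 h.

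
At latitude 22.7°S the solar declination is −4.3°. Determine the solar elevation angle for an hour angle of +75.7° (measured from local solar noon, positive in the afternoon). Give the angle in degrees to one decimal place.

cos θ_z = sin φ sin δ + cos φ cos δ cos H = (-0.3859)(-0.0750) + (0.9225)(0.9972)(0.2470) = 0.2562.
θ_z = arccos(0.2562) = 75.16°, so the elevation is 90° − 75.16° = 14.84°.

14.8°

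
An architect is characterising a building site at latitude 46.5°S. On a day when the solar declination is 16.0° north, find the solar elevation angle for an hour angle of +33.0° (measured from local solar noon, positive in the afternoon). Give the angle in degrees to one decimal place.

20.8°

cos θ_z = sin φ sin δ + cos φ cos δ cos H = (-0.7254)(0.2756) + (0.6884)(0.9613)(0.8387) = 0.3551.
θ_z = arccos(0.3551) = 69.20°, so the elevation is 90° − 69.20° = 20.80°.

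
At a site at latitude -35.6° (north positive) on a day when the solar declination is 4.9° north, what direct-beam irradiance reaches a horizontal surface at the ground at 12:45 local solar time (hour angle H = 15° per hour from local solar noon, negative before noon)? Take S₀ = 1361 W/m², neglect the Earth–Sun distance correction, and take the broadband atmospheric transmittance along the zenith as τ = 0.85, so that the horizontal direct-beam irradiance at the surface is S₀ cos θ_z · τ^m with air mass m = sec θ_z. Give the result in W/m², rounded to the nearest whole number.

Hour angle H = 15° × (12.75 − 12) = 11.25°.
cos θ_z = sin φ sin δ + cos φ cos δ cos H = (-0.5821)(0.0854) + (0.8131)(0.9963)(0.9808) = 0.7448.
Air mass m = 1/cos θ_z = 1/0.7448 = 1.343; τ^m = 0.85^1.343 = 0.8039.
Surface direct beam = 1361 × 0.7448 × 0.8039 = 814.89 W/m².

815 W/m²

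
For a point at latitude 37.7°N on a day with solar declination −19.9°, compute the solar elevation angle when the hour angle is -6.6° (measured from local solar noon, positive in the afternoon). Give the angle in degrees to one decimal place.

With φ = 37.7°, δ = -19.9°, H = -6.60°: sin φ sin δ = -0.2082, cos φ cos δ cos H = 0.7390, so cos θ_z = 0.5308.
θ_z = arccos(0.5308) = 57.94°, so the elevation is 90° − 57.94° = 32.06°.

32.1°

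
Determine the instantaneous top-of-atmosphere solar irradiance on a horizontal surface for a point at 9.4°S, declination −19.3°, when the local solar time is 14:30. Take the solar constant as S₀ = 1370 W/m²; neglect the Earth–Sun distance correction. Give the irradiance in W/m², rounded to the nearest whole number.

1086 W/m²

Hour angle H = 15° × (14.5 − 12) = 37.50°.
cos θ_z = sin(-9.4°) sin(-19.3°) + cos(-9.4°) cos(-19.3°) cos(37.50°) = 0.0540 + 0.7387 = 0.7927.
Top-of-atmosphere irradiance = S₀ cos θ_z = 1370 × 0.7927 = 1086.00 W/m².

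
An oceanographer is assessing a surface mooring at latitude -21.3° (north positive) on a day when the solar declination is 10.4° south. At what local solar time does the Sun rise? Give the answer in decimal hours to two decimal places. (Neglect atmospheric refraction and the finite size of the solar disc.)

5.73 h

The sunset hour angle satisfies cos H_s = −tan φ tan δ = -0.0716, giving H_s = 94.11°.
Sunrise is at 12 − H_s/15 = 12 − 6.274 = 5.726 h local solar time.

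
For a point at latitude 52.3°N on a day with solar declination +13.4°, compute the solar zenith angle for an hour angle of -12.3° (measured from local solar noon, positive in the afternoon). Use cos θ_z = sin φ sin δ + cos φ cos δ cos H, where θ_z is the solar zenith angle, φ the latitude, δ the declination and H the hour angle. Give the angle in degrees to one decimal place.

40.1°

cos θ_z = sin φ sin δ + cos φ cos δ cos H = (0.7912)(0.2317) + (0.6115)(0.9728)(0.9770) = 0.7645.
θ_z = arccos(0.7645) = 40.14°.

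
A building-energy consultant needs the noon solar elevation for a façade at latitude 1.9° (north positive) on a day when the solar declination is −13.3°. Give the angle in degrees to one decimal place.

At local solar noon the hour angle is zero, so the elevation is 90° − |φ − δ| = 90° − |1.9° − (-13.3°)| = 90° − 15.2° = 74.8°.

74.8°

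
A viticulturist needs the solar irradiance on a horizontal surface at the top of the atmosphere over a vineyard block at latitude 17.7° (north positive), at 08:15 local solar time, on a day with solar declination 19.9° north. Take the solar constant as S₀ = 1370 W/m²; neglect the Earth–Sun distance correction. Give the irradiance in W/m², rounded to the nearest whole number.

824 W/m²

Hour angle H = 15° × (8.25 − 12) = -56.25°.
cos θ_z = sin(17.7°) sin(19.9°) + cos(17.7°) cos(19.9°) cos(-56.25°) = 0.1035 + 0.4977 = 0.6012.
Top-of-atmosphere irradiance = S₀ cos θ_z = 1370 × 0.6012 = 823.64 W/m².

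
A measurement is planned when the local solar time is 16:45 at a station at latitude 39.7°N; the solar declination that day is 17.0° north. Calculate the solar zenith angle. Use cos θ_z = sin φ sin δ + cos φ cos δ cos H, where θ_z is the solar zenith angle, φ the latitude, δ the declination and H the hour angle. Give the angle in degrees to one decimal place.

Hour angle H = 15° × (16.75 − 12) = 71.25°.
cos θ_z = sin(39.7°) sin(17.0°) + cos(39.7°) cos(17.0°) cos(71.25°) = 0.1868 + 0.2365 = 0.4233.
θ_z = arccos(0.4233) = 64.96°.

65.0°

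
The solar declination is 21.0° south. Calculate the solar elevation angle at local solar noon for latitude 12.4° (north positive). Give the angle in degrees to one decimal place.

At local solar noon the hour angle is zero, so the elevation is 90° − |φ − δ| = 90° − |12.4° − (-21.0°)| = 90° − 33.4° = 56.6°.

56.6°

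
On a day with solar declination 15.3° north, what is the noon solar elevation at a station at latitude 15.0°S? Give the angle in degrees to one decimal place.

At local solar noon the hour angle is zero, so the elevation is 90° − |φ − δ| = 90° − |-15.0° − (15.3°)| = 90° − 30.3° = 59.7°.

59.7°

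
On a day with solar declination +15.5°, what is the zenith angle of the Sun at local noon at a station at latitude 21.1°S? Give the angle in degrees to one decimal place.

At local solar noon the hour angle is zero, so the zenith angle is |φ − δ| = |-21.1° − (15.5°)| = 36.6°.

36.6°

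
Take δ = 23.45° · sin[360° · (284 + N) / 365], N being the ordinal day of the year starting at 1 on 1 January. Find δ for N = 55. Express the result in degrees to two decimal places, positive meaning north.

360 × (284 + 55) / 365 = 334.356°; sin(334.356°) = -0.4328.
δ = 23.45 × -0.4328 = -10.149° ≈ -10.15°.

-10.15°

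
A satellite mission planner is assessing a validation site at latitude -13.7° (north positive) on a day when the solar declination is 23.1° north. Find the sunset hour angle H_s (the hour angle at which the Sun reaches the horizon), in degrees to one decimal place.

The sunset hour angle satisfies cos H_s = −tan φ tan δ = 0.1040, giving H_s = 84.03°.

84.0°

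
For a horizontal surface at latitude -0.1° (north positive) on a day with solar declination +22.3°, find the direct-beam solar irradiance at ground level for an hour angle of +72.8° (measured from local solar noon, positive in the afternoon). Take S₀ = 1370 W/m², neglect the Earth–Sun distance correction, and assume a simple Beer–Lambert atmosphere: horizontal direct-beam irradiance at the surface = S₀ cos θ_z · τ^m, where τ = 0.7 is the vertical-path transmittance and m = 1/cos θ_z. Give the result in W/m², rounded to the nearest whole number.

cos θ_z = sin(-0.1°) sin(22.3°) + cos(-0.1°) cos(22.3°) cos(72.80°) = -0.0007 + 0.2736 = 0.2729.
Air mass m = 1/cos θ_z = 1/0.2729 = 3.664; τ^m = 0.7^3.664 = 0.2707.
Surface direct beam = 1370 × 0.2729 × 0.2707 = 101.21 W/m².

101 W/m²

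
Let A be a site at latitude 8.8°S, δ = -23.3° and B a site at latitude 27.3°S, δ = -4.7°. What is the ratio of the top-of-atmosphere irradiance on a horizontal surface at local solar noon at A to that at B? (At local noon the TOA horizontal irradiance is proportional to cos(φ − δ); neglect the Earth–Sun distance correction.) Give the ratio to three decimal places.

A: cos θ_z = cos(-8.8° − (-23.3°)) = 0.9681.
B: cos θ_z = cos(-27.3° − (-4.7°)) = 0.9232.
Ratio A/B = 0.9681 / 0.9232 = 1.0486.

1.049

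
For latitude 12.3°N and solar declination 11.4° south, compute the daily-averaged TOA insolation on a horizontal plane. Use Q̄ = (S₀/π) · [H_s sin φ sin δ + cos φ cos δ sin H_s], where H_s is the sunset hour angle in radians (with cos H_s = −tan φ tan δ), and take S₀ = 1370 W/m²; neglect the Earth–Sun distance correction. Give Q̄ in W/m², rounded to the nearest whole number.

389 W/m²

The sunset hour angle satisfies cos H_s = −tan φ tan δ = 0.0440, giving H_s = 87.48°. In radians, H_s = 1.5268.
H_s sin φ sin δ = 1.5268 × 0.2130 × -0.1977 = -0.0643.
cos φ cos δ sin H_s = 0.9770 × 0.9803 × 0.9990 = 0.9568.
Q̄ = (1370/π) × (-0.0643 + 0.9568) = 436.08 × 0.8925 = 389.20 W/m².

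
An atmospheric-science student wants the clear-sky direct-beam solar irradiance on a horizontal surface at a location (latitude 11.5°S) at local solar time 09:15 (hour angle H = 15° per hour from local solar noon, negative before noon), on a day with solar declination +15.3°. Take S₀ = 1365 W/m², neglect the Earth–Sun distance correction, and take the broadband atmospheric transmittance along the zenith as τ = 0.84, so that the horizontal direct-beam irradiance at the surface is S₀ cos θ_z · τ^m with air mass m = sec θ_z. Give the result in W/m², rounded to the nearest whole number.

Hour angle H = 15° × (9.25 − 12) = -41.25°.
With φ = -11.5°, δ = 15.3°, H = -41.25°: sin φ sin δ = -0.0526, cos φ cos δ cos H = 0.7106, so cos θ_z = 0.6580.
Air mass m = 1/cos θ_z = 1/0.6580 = 1.520; τ^m = 0.84^1.520 = 0.7672.
Surface direct beam = 1365 × 0.6580 × 0.7672 = 689.08 W/m².

689 W/m²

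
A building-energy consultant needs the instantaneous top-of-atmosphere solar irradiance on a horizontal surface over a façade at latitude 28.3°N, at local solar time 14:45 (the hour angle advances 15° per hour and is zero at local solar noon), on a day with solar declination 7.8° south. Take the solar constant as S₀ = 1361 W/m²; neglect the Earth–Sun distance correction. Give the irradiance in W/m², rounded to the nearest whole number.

Hour angle H = 15° × (14.75 − 12) = 41.25°.
cos θ_z = sin(28.3°) sin(-7.8°) + cos(28.3°) cos(-7.8°) cos(41.25°) = -0.0643 + 0.6559 = 0.5916.
Top-of-atmosphere irradiance = S₀ cos θ_z = 1361 × 0.5916 = 805.17 W/m².

805 W/m²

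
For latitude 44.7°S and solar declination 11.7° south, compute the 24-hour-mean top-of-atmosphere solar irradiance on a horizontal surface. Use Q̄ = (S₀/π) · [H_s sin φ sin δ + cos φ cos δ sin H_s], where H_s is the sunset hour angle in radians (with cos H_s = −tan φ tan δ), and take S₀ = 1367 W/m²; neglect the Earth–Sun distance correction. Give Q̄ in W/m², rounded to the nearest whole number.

407 W/m²

The sunset hour angle satisfies cos H_s = −tan φ tan δ = -0.2049, giving H_s = 101.82°. In radians, H_s = 1.7771.
H_s sin φ sin δ = 1.7771 × -0.7034 × -0.2028 = 0.2535.
cos φ cos δ sin H_s = 0.7108 × 0.9792 × 0.9788 = 0.6813.
Q̄ = (1367/π) × (0.2535 + 0.6813) = 435.13 × 0.9348 = 406.76 W/m².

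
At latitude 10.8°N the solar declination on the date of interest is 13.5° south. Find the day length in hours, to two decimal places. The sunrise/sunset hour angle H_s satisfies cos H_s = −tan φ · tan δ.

cos H_s = −tan(10.8°) · tan(-13.5°) = 0.0458, so H_s = arccos(0.0458) = 87.37°.
Day length = 2 H_s / 15° h⁻¹ = 174.74° / 15 = 11.649 h.

11.65 hours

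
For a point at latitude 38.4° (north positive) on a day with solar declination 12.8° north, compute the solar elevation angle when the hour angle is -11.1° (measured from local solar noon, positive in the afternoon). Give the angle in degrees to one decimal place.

62.6°

With φ = 38.4°, δ = 12.8°, H = -11.10°: sin φ sin δ = 0.1376, cos φ cos δ cos H = 0.7499, so cos θ_z = 0.8875.
θ_z = arccos(0.8875) = 27.44°, so the elevation is 90° − 27.44° = 62.56°.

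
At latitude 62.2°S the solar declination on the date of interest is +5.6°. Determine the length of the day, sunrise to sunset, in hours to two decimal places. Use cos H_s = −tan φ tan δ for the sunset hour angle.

10.57 hours

−tan φ tan δ = −(-1.8967)(0.0981) = 0.1861; H_s = arccos(0.1861) = 79.27°.
Day length = 2 H_s / 15° h⁻¹ = 158.54° / 15 = 10.569 h.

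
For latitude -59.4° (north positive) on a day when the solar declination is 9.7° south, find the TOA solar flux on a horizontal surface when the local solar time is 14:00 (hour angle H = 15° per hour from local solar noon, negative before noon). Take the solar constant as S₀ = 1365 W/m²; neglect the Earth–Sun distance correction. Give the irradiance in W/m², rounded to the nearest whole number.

Hour angle H = 15° × (14 − 12) = 30.00°.
cos θ_z = sin(-59.4°) sin(-9.7°) + cos(-59.4°) cos(-9.7°) cos(30.00°) = 0.1450 + 0.4345 = 0.5795.
Top-of-atmosphere irradiance = S₀ cos θ_z = 1365 × 0.5795 = 791.02 W/m².

791 W/m²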